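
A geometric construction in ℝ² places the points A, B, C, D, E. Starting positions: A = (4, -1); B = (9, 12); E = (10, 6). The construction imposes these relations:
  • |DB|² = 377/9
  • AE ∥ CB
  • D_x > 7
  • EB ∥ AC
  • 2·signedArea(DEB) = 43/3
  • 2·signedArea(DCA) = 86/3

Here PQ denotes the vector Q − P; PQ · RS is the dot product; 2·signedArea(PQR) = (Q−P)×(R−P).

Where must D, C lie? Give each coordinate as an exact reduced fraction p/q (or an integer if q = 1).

1. D_x = 23/3  [line -6·x + -1·y + 155/3 = 0 ∩ |DB|² = 377/9]
2. D_y = 17/3  [line -6·x + -1·y + 155/3 = 0 ∩ |DB|² = 377/9]
   → D = (23/3, 17/3)
3. C_x = 3  [2·signedArea(DCA) = 86/3 ∩ AE ∥ CB]
4. C_y = 5  [2·signedArea(DCA) = 86/3 ∩ AE ∥ CB]
   → C = (3, 5)

C = (3, 5)
D = (23/3, 17/3)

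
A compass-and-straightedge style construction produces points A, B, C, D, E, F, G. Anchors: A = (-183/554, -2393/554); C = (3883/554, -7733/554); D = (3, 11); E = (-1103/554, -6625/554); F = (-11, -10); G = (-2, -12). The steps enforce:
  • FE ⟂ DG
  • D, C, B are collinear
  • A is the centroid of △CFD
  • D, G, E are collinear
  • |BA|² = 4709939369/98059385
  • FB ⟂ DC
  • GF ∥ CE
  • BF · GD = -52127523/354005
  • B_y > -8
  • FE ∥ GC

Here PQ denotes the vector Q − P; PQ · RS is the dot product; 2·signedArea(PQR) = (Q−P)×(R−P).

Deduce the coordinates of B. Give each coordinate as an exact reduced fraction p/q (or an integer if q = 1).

1. B_x = 1164201643/196118770  [D, C, B are collinear ∩ FB ⟂ DC]
2. B_y = -1427661301/196118770  [D, C, B are collinear ∩ FB ⟂ DC]
   → B = (1164201643/196118770, -1427661301/196118770)

B = (1164201643/196118770, -1427661301/196118770)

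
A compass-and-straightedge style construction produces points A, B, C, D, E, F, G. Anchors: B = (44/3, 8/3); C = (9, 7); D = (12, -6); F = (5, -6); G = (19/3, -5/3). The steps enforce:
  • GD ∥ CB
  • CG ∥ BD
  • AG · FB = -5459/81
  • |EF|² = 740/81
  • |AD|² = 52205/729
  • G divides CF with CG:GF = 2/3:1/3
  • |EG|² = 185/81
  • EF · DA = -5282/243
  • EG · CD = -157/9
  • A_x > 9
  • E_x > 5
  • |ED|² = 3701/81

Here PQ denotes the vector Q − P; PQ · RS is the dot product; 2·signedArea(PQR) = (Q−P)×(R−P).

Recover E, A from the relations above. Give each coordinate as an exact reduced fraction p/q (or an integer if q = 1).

A = (266/27, 59/27)
E = (53/9, -28/9)

1. E_x = 53/9  [line -3·x + 13·y + 523/9 = 0 ∩ |EF|² = 740/81]
2. E_y = -28/9  [line -3·x + 13·y + 523/9 = 0 ∩ |EF|² = 740/81]
   → E = (53/9, -28/9)
3. A_x = 266/27  [EF · DA = -5282/243 ∩ AG · FB = -5459/81]
4. A_y = 59/27  [EF · DA = -5282/243 ∩ AG · FB = -5459/81]
   → A = (266/27, 59/27)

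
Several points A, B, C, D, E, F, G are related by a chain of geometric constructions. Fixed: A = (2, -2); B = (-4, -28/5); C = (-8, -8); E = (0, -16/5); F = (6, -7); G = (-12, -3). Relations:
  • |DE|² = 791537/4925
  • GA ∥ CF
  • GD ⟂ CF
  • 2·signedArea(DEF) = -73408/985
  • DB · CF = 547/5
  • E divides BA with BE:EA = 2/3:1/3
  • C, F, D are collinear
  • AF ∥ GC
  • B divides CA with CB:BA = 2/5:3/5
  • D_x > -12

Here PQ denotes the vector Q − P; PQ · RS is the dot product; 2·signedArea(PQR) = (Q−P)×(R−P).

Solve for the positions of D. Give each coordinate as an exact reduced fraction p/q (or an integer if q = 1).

D = (-2290/197, -1627/197)

1. D_x = -2290/197  [C, F, D are collinear ∩ GD ⟂ CF]
2. D_y = -1627/197  [C, F, D are collinear ∩ GD ⟂ CF]
   → D = (-2290/197, -1627/197)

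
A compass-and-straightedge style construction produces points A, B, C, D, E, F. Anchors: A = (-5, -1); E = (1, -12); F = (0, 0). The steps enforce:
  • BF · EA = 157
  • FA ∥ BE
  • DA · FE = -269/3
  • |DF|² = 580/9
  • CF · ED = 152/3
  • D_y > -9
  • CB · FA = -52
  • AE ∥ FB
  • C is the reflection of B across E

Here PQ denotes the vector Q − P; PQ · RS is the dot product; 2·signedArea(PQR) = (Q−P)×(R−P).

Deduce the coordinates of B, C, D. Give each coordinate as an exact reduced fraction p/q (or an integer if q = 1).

1. B_x = 6  [FA ∥ BE ∩ AE ∥ FB]
2. B_y = -11  [FA ∥ BE ∩ AE ∥ FB]
   → B = (6, -11)
3. C_x = -4  [C is the reflection of B across E]
4. C_y = -13  [C is the reflection of B across E]
   → C = (-4, -13)
5. D_x = 2/3  [DA · FE = -269/3 ∩ CF · ED = 152/3]
6. D_y = -8  [DA · FE = -269/3 ∩ CF · ED = 152/3]
   → D = (2/3, -8)

B = (6, -11)
C = (-4, -13)
D = (2/3, -8)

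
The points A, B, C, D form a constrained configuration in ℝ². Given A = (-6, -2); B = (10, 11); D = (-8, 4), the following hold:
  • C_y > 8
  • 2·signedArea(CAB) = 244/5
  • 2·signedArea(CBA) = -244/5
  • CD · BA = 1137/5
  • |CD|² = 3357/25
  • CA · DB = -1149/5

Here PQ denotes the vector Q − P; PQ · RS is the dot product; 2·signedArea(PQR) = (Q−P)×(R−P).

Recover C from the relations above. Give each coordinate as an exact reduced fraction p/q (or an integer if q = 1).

1. C_x = 14/5  [2·signedArea(CAB) = 244/5 ∩ CA · DB = -1149/5]
2. C_y = 41/5  [2·signedArea(CAB) = 244/5 ∩ CA · DB = -1149/5]
   → C = (14/5, 41/5)

C = (14/5, 41/5)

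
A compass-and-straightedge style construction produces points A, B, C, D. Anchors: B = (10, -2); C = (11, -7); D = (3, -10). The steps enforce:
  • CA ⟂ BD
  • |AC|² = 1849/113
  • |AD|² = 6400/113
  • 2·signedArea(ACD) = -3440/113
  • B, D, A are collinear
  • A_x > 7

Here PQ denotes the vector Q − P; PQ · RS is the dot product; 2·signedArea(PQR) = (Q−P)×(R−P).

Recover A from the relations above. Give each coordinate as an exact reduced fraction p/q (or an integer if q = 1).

1. A_x = 899/113  [B, D, A are collinear ∩ CA ⟂ BD]
2. A_y = -490/113  [B, D, A are collinear ∩ CA ⟂ BD]
   → A = (899/113, -490/113)

A = (899/113, -490/113)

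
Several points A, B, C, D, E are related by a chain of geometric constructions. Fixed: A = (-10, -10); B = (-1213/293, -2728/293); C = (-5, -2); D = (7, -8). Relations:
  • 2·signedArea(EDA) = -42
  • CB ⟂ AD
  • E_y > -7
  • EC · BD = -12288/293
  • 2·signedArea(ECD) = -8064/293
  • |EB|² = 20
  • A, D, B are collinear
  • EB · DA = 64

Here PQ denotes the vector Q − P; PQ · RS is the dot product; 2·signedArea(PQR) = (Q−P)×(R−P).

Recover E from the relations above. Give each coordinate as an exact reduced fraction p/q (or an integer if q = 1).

E = (-209/293, -1886/293)

1. E_x = -209/293  [2·signedArea(ECD) = -8064/293 ∩ EC · BD = -12288/293]
2. E_y = -1886/293  [2·signedArea(ECD) = -8064/293 ∩ EC · BD = -12288/293]
   → E = (-209/293, -1886/293)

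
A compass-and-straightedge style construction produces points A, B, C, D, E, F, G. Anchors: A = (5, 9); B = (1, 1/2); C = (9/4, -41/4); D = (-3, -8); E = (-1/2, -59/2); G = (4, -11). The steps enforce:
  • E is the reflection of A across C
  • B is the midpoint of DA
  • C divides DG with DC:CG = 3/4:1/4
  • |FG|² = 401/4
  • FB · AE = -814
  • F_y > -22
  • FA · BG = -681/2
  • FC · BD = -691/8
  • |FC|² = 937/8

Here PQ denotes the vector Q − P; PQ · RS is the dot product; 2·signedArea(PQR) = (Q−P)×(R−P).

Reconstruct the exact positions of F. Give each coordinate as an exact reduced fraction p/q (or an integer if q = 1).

1. F_x = 7/2  [FC · BD = -691/8 ∩ FB · AE = -814]
2. F_y = -21  [FC · BD = -691/8 ∩ FB · AE = -814]
   → F = (7/2, -21)

F = (7/2, -21)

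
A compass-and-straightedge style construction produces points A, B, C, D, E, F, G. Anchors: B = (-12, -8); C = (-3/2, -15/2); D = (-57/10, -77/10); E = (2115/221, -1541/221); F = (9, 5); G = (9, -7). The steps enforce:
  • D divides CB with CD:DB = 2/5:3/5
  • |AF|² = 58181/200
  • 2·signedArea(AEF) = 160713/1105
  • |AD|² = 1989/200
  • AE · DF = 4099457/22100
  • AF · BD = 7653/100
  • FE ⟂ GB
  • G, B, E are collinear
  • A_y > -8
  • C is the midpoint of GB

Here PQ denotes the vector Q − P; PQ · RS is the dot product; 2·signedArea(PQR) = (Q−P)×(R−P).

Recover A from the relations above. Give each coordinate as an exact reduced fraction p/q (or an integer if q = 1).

1. A_x = -51/20  [AE · DF = 4099457/22100 ∩ 2·signedArea(AEF) = 160713/1105]
2. A_y = -151/20  [AE · DF = 4099457/22100 ∩ 2·signedArea(AEF) = 160713/1105]
   → A = (-51/20, -151/20)

A = (-51/20, -151/20)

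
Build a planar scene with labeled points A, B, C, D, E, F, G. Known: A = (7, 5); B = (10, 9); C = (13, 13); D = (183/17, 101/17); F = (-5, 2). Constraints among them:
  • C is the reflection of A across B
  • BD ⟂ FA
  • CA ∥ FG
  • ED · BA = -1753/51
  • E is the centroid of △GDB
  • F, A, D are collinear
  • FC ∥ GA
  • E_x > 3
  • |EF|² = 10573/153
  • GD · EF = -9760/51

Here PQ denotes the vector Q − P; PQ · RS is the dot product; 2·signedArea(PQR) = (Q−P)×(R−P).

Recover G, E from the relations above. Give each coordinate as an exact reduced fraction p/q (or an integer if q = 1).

E = (166/51, 152/51)
G = (-11, -6)

1. G_x = -11  [FC ∥ GA ∩ CA ∥ FG]
2. G_y = -6  [FC ∥ GA ∩ CA ∥ FG]
   → G = (-11, -6)
3. E_x = 166/51  [E is the centroid of △GDB]
4. E_y = 152/51  [E is the centroid of △GDB]
   → E = (166/51, 152/51)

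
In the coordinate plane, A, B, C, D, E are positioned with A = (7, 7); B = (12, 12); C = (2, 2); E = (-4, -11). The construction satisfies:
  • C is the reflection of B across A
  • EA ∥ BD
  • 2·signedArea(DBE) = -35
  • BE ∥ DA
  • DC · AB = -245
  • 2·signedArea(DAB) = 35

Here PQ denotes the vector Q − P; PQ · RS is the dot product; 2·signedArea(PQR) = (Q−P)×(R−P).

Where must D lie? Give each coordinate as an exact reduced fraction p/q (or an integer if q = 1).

1. D_x = 23  [BE ∥ DA ∩ EA ∥ BD]
2. D_y = 30  [BE ∥ DA ∩ EA ∥ BD]
   → D = (23, 30)

D = (23, 30)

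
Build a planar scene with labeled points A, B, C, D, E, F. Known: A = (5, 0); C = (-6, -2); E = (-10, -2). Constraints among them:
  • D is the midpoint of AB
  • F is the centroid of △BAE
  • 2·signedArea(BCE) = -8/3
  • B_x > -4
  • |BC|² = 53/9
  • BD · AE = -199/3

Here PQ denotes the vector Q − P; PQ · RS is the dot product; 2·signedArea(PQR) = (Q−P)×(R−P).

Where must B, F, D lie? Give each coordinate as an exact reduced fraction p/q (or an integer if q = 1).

B = (-11/3, -4/3)
D = (2/3, -2/3)
F = (-26/9, -10/9)

1. B_y = -4/3  [2·signedArea(BCE) = -8/3]
2. B_x = -11/3  [|BC|² = 53/9]
   → B = (-11/3, -4/3)
3. F_x = -26/9  [F is the centroid of △BAE]
4. F_y = -10/9  [F is the centroid of △BAE]
   → F = (-26/9, -10/9)
5. D_x = 2/3  [D is the midpoint of AB]
6. D_y = -2/3  [D is the midpoint of AB]
   → D = (2/3, -2/3)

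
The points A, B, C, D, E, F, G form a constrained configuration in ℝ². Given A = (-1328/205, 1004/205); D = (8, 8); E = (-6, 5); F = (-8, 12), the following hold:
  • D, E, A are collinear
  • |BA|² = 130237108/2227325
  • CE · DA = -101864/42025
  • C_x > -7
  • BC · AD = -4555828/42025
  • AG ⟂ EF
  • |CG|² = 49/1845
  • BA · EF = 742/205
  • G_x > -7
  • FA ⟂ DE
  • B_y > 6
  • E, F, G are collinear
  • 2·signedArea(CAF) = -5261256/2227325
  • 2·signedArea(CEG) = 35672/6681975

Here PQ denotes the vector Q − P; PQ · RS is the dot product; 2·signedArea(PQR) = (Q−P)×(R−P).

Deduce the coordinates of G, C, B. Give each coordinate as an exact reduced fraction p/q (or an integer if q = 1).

B = (10816/10865, 70794/10865)
C = (-66954/10865, 32441/6519)
G = (-65288/10865, 54668/10865)

1. G_x = -65288/10865  [E, F, G are collinear ∩ AG ⟂ EF]
2. G_y = 54668/10865  [E, F, G are collinear ∩ AG ⟂ EF]
   → G = (-65288/10865, 54668/10865)
3. C_x = -66954/10865  [2·signedArea(CEG) = 35672/6681975 ∩ CE · DA = -101864/42025]
4. C_y = 32441/6519  [2·signedArea(CEG) = 35672/6681975 ∩ CE · DA = -101864/42025]
   → C = (-66954/10865, 32441/6519)
5. B_x = 10816/10865  [BA · EF = 742/205 ∩ BC · AD = -4555828/42025]
6. B_y = 70794/10865  [BA · EF = 742/205 ∩ BC · AD = -4555828/42025]
   → B = (10816/10865, 70794/10865)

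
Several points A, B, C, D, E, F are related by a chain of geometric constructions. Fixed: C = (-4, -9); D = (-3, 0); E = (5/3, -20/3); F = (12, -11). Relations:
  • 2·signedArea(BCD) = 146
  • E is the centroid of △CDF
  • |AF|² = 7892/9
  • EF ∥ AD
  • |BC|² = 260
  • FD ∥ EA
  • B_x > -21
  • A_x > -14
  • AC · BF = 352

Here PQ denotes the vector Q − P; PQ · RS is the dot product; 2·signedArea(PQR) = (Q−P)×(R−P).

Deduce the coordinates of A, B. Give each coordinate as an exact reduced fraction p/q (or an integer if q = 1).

1. A_x = -40/3  [EF ∥ AD ∩ FD ∥ EA]
2. A_y = 13/3  [EF ∥ AD ∩ FD ∥ EA]
   → A = (-40/3, 13/3)
3. B_x = -20  [2·signedArea(BCD) = 146 ∩ AC · BF = 352]
4. B_y = -7  [2·signedArea(BCD) = 146 ∩ AC · BF = 352]
   → B = (-20, -7)

A = (-40/3, 13/3)
B = (-20, -7)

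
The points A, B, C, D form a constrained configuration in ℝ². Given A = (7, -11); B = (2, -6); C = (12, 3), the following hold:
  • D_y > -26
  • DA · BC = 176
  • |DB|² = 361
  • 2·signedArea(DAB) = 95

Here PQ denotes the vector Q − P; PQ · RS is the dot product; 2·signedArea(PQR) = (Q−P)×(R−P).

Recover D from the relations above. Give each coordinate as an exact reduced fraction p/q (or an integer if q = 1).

D = (2, -25)

1. D_x = 2  [2·signedArea(DAB) = 95 ∩ DA · BC = 176]
2. D_y = -25  [2·signedArea(DAB) = 95 ∩ DA · BC = 176]
   → D = (2, -25)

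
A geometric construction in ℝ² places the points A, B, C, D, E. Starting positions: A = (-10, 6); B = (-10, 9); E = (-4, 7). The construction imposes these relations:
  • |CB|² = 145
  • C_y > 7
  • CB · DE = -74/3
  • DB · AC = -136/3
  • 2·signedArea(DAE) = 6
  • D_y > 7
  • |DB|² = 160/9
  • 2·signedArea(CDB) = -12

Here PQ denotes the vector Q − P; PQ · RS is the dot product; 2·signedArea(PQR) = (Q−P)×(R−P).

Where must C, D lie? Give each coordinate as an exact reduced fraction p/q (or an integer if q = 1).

1. D_x = -6  [line -1·x + 6·y + -52 = 0 ∩ |DB|² = 160/9]
2. D_y = 23/3  [line -1·x + 6·y + -52 = 0 ∩ |DB|² = 160/9]
   → D = (-6, 23/3)
3. C_x = 2  [2·signedArea(CDB) = -12 ∩ DB · AC = -136/3]
4. C_y = 8  [2·signedArea(CDB) = -12 ∩ DB · AC = -136/3]
   → C = (2, 8)

C = (2, 8)
D = (-6, 23/3)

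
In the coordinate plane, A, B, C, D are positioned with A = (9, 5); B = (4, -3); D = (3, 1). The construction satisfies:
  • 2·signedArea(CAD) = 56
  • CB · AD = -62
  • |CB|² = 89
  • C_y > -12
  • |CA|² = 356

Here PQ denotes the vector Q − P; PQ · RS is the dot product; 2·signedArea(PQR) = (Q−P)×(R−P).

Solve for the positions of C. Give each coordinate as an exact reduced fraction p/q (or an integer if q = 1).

C = (-1, -11)

1. C_x = -1  [2·signedArea(CAD) = 56 ∩ CB · AD = -62]
2. C_y = -11  [2·signedArea(CAD) = 56 ∩ CB · AD = -62]
   → C = (-1, -11)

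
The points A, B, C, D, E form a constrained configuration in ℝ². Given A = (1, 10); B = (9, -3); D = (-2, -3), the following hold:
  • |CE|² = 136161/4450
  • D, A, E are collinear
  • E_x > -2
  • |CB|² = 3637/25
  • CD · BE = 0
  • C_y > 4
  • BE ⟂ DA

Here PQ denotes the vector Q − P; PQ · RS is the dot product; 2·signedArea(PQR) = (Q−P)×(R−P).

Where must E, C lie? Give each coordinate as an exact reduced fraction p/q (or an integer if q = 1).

1. E_x = -257/178  [D, A, E are collinear ∩ BE ⟂ DA]
2. E_y = -105/178  [D, A, E are collinear ∩ BE ⟂ DA]
   → E = (-257/178, -105/178)
3. C_x = -1/5  [line 1859/178·x + -429/178·y + 2431/178 = 0 ∩ |CE|² = 136161/4450]
4. C_y = 24/5  [line 1859/178·x + -429/178·y + 2431/178 = 0 ∩ |CE|² = 136161/4450]
   → C = (-1/5, 24/5)

C = (-1/5, 24/5)
E = (-257/178, -105/178)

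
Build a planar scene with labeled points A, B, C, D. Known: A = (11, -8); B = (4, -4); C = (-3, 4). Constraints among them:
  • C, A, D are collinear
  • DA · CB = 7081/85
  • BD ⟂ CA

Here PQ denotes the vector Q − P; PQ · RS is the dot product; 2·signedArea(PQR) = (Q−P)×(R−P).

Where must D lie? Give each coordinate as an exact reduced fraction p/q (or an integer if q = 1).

1. D_x = 424/85  [C, A, D are collinear ∩ BD ⟂ CA]
2. D_y = -242/85  [C, A, D are collinear ∩ BD ⟂ CA]
   → D = (424/85, -242/85)

D = (424/85, -242/85)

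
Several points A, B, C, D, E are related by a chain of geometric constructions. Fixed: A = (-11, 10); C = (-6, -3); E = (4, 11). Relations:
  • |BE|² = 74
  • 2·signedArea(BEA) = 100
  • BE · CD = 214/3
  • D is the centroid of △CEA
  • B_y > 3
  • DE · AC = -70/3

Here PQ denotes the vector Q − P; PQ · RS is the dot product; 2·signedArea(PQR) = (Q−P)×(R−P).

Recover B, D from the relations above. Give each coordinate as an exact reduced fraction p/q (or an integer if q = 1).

B = (-1, 4)
D = (-13/3, 6)

1. D_x = -13/3  [D is the centroid of △CEA]
2. D_y = 6  [D is the centroid of △CEA]
   → D = (-13/3, 6)
3. B_x = -1  [2·signedArea(BEA) = 100 ∩ BE · CD = 214/3]
4. B_y = 4  [2·signedArea(BEA) = 100 ∩ BE · CD = 214/3]
   → B = (-1, 4)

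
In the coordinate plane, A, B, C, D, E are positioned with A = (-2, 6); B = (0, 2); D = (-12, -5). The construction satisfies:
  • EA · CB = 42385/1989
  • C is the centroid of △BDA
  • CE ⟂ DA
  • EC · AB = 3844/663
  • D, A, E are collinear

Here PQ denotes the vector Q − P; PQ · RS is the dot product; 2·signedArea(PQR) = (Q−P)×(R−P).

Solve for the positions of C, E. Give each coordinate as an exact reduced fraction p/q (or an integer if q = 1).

1. C_x = -14/3  [C is the centroid of △BDA]
2. C_y = 1  [C is the centroid of △BDA]
   → C = (-14/3, 1)
3. E_x = -3776/663  [D, A, E are collinear ∩ CE ⟂ DA]
4. E_y = 1283/663  [D, A, E are collinear ∩ CE ⟂ DA]
   → E = (-3776/663, 1283/663)

C = (-14/3, 1)
E = (-3776/663, 1283/663)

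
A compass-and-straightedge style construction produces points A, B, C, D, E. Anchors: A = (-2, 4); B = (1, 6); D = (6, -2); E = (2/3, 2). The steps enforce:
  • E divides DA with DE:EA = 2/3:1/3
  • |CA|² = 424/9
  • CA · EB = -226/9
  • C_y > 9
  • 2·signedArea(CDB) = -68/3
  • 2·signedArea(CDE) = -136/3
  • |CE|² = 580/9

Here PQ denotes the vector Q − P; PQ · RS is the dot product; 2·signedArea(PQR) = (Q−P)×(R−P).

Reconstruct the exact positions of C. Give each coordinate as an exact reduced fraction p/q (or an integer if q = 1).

1. C_x = 4/3  [2·signedArea(CDB) = -68/3 ∩ 2·signedArea(CDE) = -136/3]
2. C_y = 10  [2·signedArea(CDB) = -68/3 ∩ 2·signedArea(CDE) = -136/3]
   → C = (4/3, 10)

C = (4/3, 10)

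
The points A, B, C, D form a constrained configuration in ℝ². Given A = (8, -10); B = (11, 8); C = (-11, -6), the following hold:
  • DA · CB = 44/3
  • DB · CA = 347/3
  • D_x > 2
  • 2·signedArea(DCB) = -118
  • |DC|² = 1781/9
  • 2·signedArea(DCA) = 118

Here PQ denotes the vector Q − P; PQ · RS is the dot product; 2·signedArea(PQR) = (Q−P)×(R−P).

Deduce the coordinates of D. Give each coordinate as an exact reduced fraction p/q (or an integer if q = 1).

D = (8/3, -8/3)

1. D_x = 8/3  [DA · CB = 44/3 ∩ 2·signedArea(DCB) = -118]
2. D_y = -8/3  [DA · CB = 44/3 ∩ 2·signedArea(DCB) = -118]
   → D = (8/3, -8/3)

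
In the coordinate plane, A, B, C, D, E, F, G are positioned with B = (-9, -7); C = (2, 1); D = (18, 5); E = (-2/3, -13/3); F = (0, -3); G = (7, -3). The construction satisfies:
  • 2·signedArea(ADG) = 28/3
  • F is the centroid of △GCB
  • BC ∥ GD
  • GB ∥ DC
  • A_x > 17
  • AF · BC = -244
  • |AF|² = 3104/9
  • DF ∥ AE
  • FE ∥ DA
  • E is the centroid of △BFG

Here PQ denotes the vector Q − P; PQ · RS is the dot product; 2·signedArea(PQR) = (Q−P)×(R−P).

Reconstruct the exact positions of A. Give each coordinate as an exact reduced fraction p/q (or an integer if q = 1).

1. A_x = 52/3  [DF ∥ AE ∩ FE ∥ DA]
2. A_y = 11/3  [DF ∥ AE ∩ FE ∥ DA]
   → A = (52/3, 11/3)

A = (52/3, 11/3)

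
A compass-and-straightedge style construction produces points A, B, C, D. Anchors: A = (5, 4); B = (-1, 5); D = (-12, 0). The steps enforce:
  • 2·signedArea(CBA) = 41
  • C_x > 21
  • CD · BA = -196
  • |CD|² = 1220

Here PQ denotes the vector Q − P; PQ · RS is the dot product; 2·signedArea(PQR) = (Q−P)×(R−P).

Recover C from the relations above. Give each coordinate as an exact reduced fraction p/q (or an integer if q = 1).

1. C_x = 22  [2·signedArea(CBA) = 41 ∩ CD · BA = -196]
2. C_y = 8  [2·signedArea(CBA) = 41 ∩ CD · BA = -196]
   → C = (22, 8)

C = (22, 8)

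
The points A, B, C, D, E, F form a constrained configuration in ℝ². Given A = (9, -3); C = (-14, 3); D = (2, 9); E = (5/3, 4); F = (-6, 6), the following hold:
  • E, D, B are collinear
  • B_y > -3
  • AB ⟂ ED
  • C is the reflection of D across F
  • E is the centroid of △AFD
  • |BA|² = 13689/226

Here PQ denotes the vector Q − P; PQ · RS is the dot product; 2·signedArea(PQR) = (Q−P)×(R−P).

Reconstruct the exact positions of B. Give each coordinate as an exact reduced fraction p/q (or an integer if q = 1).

B = (279/226, -561/226)

1. B_x = 279/226  [E, D, B are collinear ∩ AB ⟂ ED]
2. B_y = -561/226  [E, D, B are collinear ∩ AB ⟂ ED]
   → B = (279/226, -561/226)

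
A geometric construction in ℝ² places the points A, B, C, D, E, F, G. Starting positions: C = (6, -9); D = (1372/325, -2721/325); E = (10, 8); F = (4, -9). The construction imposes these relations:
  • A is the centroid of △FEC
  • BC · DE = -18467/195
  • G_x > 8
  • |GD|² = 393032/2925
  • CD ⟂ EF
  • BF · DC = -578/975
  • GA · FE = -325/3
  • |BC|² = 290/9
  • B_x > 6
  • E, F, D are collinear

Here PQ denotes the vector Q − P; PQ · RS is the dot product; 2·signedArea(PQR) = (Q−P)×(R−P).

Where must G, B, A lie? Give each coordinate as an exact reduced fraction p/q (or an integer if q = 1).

1. B_x = 19/3  [BF · DC = -578/975 ∩ BC · DE = -18467/195]
2. B_y = -10/3  [BF · DC = -578/975 ∩ BC · DE = -18467/195]
   → B = (19/3, -10/3)
3. A_x = 20/3  [A is the centroid of △FEC]
4. A_y = -10/3  [A is the centroid of △FEC]
   → A = (20/3, -10/3)
5. G_x = 26/3  [line -6·x + -17·y + 275/3 = 0 ∩ |GD|² = 393032/2925]
6. G_y = 7/3  [line -6·x + -17·y + 275/3 = 0 ∩ |GD|² = 393032/2925]
   → G = (26/3, 7/3)

A = (20/3, -10/3)
B = (19/3, -10/3)
G = (26/3, 7/3)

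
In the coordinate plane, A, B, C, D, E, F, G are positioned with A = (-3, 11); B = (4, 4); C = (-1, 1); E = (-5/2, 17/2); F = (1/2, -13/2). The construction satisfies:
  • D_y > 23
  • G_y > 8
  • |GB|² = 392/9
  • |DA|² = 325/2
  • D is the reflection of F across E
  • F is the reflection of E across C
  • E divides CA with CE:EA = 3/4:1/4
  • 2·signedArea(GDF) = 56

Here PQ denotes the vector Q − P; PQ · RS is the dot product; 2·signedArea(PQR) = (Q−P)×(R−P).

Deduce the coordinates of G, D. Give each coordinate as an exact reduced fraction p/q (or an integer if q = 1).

1. D_x = -11/2  [D is the reflection of F across E]
2. D_y = 47/2  [D is the reflection of F across E]
   → D = (-11/2, 47/2)
3. G_x = -2/3  [line 30·x + 6·y + -32 = 0 ∩ |GB|² = 392/9]
4. G_y = 26/3  [line 30·x + 6·y + -32 = 0 ∩ |GB|² = 392/9]
   → G = (-2/3, 26/3)

D = (-11/2, 47/2)
G = (-2/3, 26/3)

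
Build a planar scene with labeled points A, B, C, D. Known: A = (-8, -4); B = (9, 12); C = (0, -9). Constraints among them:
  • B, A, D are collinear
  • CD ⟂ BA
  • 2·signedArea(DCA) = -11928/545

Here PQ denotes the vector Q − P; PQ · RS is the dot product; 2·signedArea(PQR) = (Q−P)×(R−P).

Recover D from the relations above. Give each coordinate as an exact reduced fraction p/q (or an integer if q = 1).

1. D_x = -3408/545  [B, A, D are collinear ∩ CD ⟂ BA]
2. D_y = -1284/545  [B, A, D are collinear ∩ CD ⟂ BA]
   → D = (-3408/545, -1284/545)

D = (-3408/545, -1284/545)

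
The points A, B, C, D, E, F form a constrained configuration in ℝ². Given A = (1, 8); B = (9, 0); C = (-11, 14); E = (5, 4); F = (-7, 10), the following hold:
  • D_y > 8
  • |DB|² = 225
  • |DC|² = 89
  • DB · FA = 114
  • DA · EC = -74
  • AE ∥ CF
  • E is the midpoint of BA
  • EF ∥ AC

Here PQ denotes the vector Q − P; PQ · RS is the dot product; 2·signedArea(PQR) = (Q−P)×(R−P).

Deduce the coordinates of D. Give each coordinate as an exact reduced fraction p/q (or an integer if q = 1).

D = (-3, 9)

1. D_x = -3  [DB · FA = 114 ∩ DA · EC = -74]
2. D_y = 9  [DB · FA = 114 ∩ DA · EC = -74]
   → D = (-3, 9)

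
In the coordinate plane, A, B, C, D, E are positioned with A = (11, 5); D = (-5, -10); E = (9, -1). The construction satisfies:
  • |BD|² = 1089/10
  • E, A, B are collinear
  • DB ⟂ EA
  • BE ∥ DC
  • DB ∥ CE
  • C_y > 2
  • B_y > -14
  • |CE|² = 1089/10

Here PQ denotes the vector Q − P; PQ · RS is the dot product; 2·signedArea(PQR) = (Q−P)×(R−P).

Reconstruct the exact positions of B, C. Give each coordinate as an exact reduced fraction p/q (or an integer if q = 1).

B = (49/10, -133/10)
C = (-9/10, 23/10)

1. B_x = 49/10  [E, A, B are collinear ∩ DB ⟂ EA]
2. B_y = -133/10  [E, A, B are collinear ∩ DB ⟂ EA]
   → B = (49/10, -133/10)
3. C_x = -9/10  [DB ∥ CE ∩ BE ∥ DC]
4. C_y = 23/10  [DB ∥ CE ∩ BE ∥ DC]
   → C = (-9/10, 23/10)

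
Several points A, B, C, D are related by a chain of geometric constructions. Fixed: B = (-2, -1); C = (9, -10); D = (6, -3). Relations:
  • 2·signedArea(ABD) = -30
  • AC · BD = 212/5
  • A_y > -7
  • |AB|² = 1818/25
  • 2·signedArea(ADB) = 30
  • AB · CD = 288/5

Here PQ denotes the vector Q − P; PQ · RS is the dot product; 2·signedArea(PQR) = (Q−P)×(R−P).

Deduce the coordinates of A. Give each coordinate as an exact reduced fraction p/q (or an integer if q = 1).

A = (23/5, -32/5)

1. A_x = 23/5  [2·signedArea(ABD) = -30 ∩ AB · CD = 288/5]
2. A_y = -32/5  [2·signedArea(ABD) = -30 ∩ AB · CD = 288/5]
   → A = (23/5, -32/5)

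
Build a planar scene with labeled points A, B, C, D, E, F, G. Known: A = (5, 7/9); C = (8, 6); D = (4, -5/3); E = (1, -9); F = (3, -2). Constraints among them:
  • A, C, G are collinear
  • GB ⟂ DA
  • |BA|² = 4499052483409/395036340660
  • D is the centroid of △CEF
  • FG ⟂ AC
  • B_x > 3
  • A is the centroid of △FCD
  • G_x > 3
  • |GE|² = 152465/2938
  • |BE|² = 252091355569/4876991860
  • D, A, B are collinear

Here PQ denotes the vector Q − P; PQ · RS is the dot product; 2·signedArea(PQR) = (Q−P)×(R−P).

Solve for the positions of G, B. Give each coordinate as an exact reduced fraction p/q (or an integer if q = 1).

1. G_x = 9707/2938  [A, C, G are collinear ∩ FG ⟂ AC]
2. G_y = -6389/2938  [A, C, G are collinear ∩ FG ⟂ AC]
   → G = (9707/2938, -6389/2938)
3. B_x = 6178753/1659970  [D, A, B are collinear ∩ GB ⟂ DA]
4. B_y = -1946908/829985  [D, A, B are collinear ∩ GB ⟂ DA]
   → B = (6178753/1659970, -1946908/829985)

B = (6178753/1659970, -1946908/829985)
G = (9707/2938, -6389/2938)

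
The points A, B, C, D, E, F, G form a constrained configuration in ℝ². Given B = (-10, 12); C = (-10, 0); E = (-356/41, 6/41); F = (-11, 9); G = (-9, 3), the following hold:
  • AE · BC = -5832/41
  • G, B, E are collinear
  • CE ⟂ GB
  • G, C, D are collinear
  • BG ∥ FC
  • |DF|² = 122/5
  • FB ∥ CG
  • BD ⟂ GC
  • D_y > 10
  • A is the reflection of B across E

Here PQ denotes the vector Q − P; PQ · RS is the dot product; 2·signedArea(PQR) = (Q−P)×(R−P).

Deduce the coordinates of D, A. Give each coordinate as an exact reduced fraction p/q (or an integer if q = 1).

1. D_x = -32/5  [G, C, D are collinear ∩ BD ⟂ GC]
2. D_y = 54/5  [G, C, D are collinear ∩ BD ⟂ GC]
   → D = (-32/5, 54/5)
3. A_x = -302/41  [A is the reflection of B across E]
4. A_y = -480/41  [A is the reflection of B across E]
   → A = (-302/41, -480/41)

A = (-302/41, -480/41)
D = (-32/5, 54/5)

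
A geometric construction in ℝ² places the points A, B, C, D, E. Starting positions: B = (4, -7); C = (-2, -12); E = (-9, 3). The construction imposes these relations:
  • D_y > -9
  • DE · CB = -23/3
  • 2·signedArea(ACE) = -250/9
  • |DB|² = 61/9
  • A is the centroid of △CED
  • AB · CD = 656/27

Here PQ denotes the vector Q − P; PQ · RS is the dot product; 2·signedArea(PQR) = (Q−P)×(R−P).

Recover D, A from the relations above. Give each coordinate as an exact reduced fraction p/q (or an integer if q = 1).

A = (-3, -53/9)
D = (2, -26/3)

1. D_x = 2  [line -6·x + -5·y + -94/3 = 0 ∩ |DB|² = 61/9]
2. D_y = -26/3  [line -6·x + -5·y + -94/3 = 0 ∩ |DB|² = 61/9]
   → D = (2, -26/3)
3. A_x = -3  [A is the centroid of △CED]
4. A_y = -53/9  [A is the centroid of △CED]
   → A = (-3, -53/9)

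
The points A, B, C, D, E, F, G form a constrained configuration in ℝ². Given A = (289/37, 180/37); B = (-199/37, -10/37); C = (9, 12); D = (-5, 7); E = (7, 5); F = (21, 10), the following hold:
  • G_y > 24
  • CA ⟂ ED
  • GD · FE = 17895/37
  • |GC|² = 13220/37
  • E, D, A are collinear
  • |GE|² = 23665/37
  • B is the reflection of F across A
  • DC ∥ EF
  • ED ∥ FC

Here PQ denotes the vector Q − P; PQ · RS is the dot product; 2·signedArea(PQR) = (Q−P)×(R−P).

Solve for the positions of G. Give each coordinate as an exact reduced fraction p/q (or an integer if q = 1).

1. G_x = 865/37  [line 14·x + 5·y + -16600/37 = 0 ∩ |GC|² = 13220/37]
2. G_y = 898/37  [line 14·x + 5·y + -16600/37 = 0 ∩ |GC|² = 13220/37]
   → G = (865/37, 898/37)

G = (865/37, 898/37)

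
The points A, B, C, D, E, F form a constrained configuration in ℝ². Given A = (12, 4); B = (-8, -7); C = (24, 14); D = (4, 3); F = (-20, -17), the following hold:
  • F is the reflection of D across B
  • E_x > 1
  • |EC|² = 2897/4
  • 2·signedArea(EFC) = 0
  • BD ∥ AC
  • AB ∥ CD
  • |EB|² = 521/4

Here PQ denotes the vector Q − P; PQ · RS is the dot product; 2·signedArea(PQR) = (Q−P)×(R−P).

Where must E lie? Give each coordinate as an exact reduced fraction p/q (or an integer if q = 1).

E = (2, -3/2)

1. E_x = 2  [line -31·x + 44·y + 128 = 0 ∩ |EB|² = 521/4]
2. E_y = -3/2  [line -31·x + 44·y + 128 = 0 ∩ |EB|² = 521/4]
   → E = (2, -3/2)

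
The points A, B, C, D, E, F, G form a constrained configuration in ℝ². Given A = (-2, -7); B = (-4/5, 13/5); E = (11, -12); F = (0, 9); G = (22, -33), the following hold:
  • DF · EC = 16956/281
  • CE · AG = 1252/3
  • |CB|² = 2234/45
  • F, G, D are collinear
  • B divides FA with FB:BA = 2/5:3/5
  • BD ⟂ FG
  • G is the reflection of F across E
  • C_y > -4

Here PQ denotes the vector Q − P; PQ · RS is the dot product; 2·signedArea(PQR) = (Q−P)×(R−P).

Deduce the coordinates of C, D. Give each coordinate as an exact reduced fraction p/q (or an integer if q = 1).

C = (3, -10/3)
D = (3454/1405, 6051/1405)

1. D_x = 3454/1405  [F, G, D are collinear ∩ BD ⟂ FG]
2. D_y = 6051/1405  [F, G, D are collinear ∩ BD ⟂ FG]
   → D = (3454/1405, 6051/1405)
3. C_x = 3  [CE · AG = 1252/3 ∩ DF · EC = 16956/281]
4. C_y = -10/3  [CE · AG = 1252/3 ∩ DF · EC = 16956/281]
   → C = (3, -10/3)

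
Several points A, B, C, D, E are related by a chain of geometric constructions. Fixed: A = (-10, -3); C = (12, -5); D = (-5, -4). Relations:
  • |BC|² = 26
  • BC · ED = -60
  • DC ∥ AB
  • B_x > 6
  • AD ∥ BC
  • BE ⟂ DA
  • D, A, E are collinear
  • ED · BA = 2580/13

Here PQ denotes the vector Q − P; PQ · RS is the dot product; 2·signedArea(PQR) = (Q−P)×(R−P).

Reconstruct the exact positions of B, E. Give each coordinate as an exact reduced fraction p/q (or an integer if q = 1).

1. B_x = 7  [AD ∥ BC ∩ DC ∥ AB]
2. B_y = -4  [AD ∥ BC ∩ DC ∥ AB]
   → B = (7, -4)
3. E_x = 85/13  [D, A, E are collinear ∩ BE ⟂ DA]
4. E_y = -82/13  [D, A, E are collinear ∩ BE ⟂ DA]
   → E = (85/13, -82/13)

B = (7, -4)
E = (85/13, -82/13)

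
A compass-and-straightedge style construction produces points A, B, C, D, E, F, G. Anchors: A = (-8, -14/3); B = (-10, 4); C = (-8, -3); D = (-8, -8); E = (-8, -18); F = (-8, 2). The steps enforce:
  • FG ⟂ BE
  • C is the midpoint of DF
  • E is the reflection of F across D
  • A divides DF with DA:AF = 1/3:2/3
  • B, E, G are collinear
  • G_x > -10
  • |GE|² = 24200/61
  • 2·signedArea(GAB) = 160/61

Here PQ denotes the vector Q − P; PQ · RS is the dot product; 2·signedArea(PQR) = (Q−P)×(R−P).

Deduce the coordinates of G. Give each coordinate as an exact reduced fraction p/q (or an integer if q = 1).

1. G_x = -598/61  [B, E, G are collinear ∩ FG ⟂ BE]
2. G_y = 112/61  [B, E, G are collinear ∩ FG ⟂ BE]
   → G = (-598/61, 112/61)

G = (-598/61, 112/61)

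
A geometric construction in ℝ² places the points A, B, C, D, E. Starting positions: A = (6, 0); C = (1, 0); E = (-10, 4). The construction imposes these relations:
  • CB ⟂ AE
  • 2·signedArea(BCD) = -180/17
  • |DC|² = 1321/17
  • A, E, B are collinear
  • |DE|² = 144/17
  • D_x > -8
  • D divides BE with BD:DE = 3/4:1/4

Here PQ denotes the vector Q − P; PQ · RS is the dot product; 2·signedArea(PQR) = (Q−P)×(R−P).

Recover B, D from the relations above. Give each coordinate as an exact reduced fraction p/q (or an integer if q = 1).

1. B_x = 22/17  [A, E, B are collinear ∩ CB ⟂ AE]
2. B_y = 20/17  [A, E, B are collinear ∩ CB ⟂ AE]
   → B = (22/17, 20/17)
3. D_x = -122/17  [D divides BE with BD:DE = 3/4:1/4]
4. D_y = 56/17  [D divides BE with BD:DE = 3/4:1/4]
   → D = (-122/17, 56/17)

B = (22/17, 20/17)
D = (-122/17, 56/17)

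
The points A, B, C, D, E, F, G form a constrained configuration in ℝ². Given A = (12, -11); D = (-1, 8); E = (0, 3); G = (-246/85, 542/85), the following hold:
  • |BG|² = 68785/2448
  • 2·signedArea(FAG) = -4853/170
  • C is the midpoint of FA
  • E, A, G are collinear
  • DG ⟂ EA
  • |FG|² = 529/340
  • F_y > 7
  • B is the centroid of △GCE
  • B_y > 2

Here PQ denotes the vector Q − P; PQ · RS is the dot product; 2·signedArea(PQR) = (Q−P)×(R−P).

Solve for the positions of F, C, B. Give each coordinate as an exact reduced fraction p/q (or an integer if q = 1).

1. F_x = -331/170  [line -1477/85·x + -1266/85·y + 12449/170 = 0 ∩ |FG|² = 529/340]
2. F_y = 611/85  [line -1477/85·x + -1266/85·y + 12449/170 = 0 ∩ |FG|² = 529/340]
   → F = (-331/170, 611/85)
3. C_x = 1709/340  [C is the midpoint of FA]
4. C_y = -162/85  [C is the midpoint of FA]
   → C = (1709/340, -162/85)
5. B_x = 145/204  [B is the centroid of △GCE]
6. B_y = 127/51  [B is the centroid of △GCE]
   → B = (145/204, 127/51)

B = (145/204, 127/51)
C = (1709/340, -162/85)
F = (-331/170, 611/85)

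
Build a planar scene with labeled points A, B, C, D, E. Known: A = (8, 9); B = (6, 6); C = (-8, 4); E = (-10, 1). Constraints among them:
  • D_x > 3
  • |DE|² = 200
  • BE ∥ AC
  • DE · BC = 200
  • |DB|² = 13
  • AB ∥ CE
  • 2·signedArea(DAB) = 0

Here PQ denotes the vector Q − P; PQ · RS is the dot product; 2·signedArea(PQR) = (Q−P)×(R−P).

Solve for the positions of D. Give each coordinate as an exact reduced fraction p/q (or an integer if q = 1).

1. D_x = 4  [2·signedArea(DAB) = 0 ∩ DE · BC = 200]
2. D_y = 3  [2·signedArea(DAB) = 0 ∩ DE · BC = 200]
   → D = (4, 3)

D = (4, 3)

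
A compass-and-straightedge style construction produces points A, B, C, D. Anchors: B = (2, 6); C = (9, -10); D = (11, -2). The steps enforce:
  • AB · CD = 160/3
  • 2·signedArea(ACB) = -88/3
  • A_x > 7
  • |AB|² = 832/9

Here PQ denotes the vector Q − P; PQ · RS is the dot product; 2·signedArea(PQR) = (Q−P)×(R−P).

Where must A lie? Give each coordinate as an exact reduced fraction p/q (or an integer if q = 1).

A = (22/3, -2)

1. A_x = 22/3  [AB · CD = 160/3 ∩ 2·signedArea(ACB) = -88/3]
2. A_y = -2  [AB · CD = 160/3 ∩ 2·signedArea(ACB) = -88/3]
   → A = (22/3, -2)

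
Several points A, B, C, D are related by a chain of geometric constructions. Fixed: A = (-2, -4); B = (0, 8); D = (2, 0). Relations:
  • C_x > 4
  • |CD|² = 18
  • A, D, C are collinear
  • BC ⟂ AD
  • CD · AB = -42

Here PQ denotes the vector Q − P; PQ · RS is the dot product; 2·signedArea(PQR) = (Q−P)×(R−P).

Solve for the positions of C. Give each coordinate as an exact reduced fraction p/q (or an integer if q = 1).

1. C_x = 5  [A, D, C are collinear ∩ BC ⟂ AD]
2. C_y = 3  [A, D, C are collinear ∩ BC ⟂ AD]
   → C = (5, 3)

C = (5, 3)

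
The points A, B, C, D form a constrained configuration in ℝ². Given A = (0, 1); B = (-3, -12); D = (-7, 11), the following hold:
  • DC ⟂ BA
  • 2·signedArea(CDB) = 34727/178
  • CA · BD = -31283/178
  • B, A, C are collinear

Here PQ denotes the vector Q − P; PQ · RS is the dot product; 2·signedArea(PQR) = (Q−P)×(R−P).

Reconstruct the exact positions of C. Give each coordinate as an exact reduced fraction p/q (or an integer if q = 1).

C = (327/178, 1595/178)

1. C_x = 327/178  [B, A, C are collinear ∩ DC ⟂ BA]
2. C_y = 1595/178  [B, A, C are collinear ∩ DC ⟂ BA]
   → C = (327/178, 1595/178)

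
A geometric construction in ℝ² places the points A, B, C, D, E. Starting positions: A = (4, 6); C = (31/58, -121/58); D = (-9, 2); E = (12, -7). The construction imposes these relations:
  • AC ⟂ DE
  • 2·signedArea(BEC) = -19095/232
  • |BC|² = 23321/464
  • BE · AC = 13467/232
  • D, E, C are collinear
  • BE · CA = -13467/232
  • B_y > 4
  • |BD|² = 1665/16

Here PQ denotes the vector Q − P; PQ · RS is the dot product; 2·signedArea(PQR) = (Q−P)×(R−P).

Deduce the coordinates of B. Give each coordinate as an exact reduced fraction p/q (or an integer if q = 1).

1. B_x = 3/4  [line 201/58·x + 469/58·y + -9983/232 = 0 ∩ |BC|² = 23321/464]
2. B_y = 5  [line 201/58·x + 469/58·y + -9983/232 = 0 ∩ |BC|² = 23321/464]
   → B = (3/4, 5)

B = (3/4, 5)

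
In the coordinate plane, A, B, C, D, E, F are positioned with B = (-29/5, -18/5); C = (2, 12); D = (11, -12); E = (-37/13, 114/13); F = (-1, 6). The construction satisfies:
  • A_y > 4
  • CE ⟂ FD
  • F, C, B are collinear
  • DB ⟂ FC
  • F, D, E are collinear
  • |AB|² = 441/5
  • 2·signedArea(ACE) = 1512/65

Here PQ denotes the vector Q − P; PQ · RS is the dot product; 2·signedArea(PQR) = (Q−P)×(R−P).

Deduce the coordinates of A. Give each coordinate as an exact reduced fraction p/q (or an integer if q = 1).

1. A_x = -8/5  [line 42/13·x + -63/13·y + 1848/65 = 0 ∩ |AB|² = 441/5]
2. A_y = 24/5  [line 42/13·x + -63/13·y + 1848/65 = 0 ∩ |AB|² = 441/5]
   → A = (-8/5, 24/5)

A = (-8/5, 24/5)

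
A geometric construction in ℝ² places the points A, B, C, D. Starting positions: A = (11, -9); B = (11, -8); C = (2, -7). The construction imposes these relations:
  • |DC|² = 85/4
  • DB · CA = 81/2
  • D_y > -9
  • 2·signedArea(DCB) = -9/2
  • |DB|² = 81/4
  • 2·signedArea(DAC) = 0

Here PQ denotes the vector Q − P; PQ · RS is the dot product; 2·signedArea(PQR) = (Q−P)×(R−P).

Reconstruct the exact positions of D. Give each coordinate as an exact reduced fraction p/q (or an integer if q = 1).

1. D_x = 13/2  [2·signedArea(DAC) = 0 ∩ DB · CA = 81/2]
2. D_y = -8  [2·signedArea(DAC) = 0 ∩ DB · CA = 81/2]
   → D = (13/2, -8)

D = (13/2, -8)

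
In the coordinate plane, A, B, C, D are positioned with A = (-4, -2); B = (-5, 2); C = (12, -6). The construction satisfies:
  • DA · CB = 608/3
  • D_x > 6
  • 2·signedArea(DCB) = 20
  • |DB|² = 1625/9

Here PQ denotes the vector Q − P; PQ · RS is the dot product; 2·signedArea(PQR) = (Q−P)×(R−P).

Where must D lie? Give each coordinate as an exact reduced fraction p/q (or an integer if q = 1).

1. D_x = 20/3  [2·signedArea(DCB) = 20 ∩ DA · CB = 608/3]
2. D_y = -14/3  [2·signedArea(DCB) = 20 ∩ DA · CB = 608/3]
   → D = (20/3, -14/3)

D = (20/3, -14/3)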